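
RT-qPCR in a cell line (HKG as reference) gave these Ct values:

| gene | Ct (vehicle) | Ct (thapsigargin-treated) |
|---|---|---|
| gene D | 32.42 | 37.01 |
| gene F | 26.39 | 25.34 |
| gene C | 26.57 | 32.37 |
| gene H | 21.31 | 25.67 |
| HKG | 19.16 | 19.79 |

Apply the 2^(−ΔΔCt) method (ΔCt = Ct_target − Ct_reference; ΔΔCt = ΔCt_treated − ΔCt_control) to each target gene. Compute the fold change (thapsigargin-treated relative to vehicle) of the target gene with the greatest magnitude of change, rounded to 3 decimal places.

gene D: ΔΔCt = (37.01−19.79) − (32.42−19.16) = 17.22 − 13.26 = 3.96; fold change = 2^-3.96 = 0.064
gene F: ΔΔCt = (25.34−19.79) − (26.39−19.16) = 5.55 − 7.23 = -1.68; fold change = 2^1.68 = 3.204
gene C: ΔΔCt = (32.37−19.79) − (26.57−19.16) = 12.58 − 7.41 = 5.17; fold change = 2^-5.17 = 0.028
gene H: ΔΔCt = (25.67−19.79) − (21.31−19.16) = 5.88 − 2.15 = 3.73; fold change = 2^-3.73 = 0.075
gene C has the largest |ΔΔCt| = 5.17.

0.028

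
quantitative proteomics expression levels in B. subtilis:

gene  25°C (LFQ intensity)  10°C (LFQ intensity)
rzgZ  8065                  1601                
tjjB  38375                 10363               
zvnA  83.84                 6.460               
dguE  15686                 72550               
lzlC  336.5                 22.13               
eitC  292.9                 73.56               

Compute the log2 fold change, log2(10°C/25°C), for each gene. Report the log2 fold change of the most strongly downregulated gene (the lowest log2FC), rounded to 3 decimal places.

-3.927

log2(1601/8065) = -2.333  (rzgZ)
log2(10363/38375) = -1.889  (tjjB)
log2(6.460/83.84) = -3.698  (zvnA)
log2(72550/15686) = 2.209  (dguE)
log2(22.13/336.5) = -3.927  (lzlC)
log2(73.56/292.9) = -1.993  (eitC)
lzlC is most strongly downregulated.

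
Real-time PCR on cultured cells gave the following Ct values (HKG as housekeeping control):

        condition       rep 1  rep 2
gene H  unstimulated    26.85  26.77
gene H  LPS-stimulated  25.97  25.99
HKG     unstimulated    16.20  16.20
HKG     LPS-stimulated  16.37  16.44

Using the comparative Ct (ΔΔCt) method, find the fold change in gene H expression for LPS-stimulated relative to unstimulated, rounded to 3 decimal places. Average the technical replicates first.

2.049

Mean Ct: gene H unstimulated 26.810; gene H LPS-stimulated 25.980; HKG unstimulated 16.200; HKG LPS-stimulated 16.405
ΔCt(unstimulated) = 26.810 − 16.200 = 10.610
ΔCt(LPS-stimulated) = 25.980 − 16.405 = 9.575
ΔΔCt = 9.575 − 10.610 = -1.035
Fold change = 2^(−(-1.035)) = 2^1.035 = 2.0491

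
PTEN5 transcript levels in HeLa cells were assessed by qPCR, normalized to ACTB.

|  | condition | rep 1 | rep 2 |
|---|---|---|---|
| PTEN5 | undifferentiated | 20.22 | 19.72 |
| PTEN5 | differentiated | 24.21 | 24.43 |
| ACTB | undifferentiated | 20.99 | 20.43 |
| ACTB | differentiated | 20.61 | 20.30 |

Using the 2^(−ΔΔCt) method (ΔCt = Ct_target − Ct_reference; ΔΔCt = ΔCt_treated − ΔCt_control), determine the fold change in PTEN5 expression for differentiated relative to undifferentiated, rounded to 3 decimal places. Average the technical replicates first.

0.041

Mean Ct: PTEN5 undifferentiated 19.970; PTEN5 differentiated 24.320; ACTB undifferentiated 20.710; ACTB differentiated 20.455
ΔCt(undifferentiated) = 19.970 − 20.710 = -0.740
ΔCt(differentiated) = 24.320 − 20.455 = 3.865
ΔΔCt = 3.865 − (-0.740) = 4.605
Fold change = 2^(−4.605) = 0.0411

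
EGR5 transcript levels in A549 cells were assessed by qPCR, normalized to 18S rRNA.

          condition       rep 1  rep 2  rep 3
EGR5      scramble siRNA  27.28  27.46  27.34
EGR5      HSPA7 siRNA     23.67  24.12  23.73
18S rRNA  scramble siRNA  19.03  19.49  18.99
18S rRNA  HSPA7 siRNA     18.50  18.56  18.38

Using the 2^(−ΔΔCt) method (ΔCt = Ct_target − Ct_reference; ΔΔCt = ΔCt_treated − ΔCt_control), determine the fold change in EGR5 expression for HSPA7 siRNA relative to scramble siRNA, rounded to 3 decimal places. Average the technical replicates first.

7.111

Mean Ct: EGR5 scramble siRNA 27.360; EGR5 HSPA7 siRNA 23.840; 18S rRNA scramble siRNA 19.170; 18S rRNA HSPA7 siRNA 18.480
ΔCt(scramble siRNA) = 27.360 − 19.170 = 8.190
ΔCt(HSPA7 siRNA) = 23.840 − 18.480 = 5.360
ΔΔCt = 5.360 − 8.190 = -2.830
Fold change = 2^(−(-2.830)) = 2^2.830 = 7.1107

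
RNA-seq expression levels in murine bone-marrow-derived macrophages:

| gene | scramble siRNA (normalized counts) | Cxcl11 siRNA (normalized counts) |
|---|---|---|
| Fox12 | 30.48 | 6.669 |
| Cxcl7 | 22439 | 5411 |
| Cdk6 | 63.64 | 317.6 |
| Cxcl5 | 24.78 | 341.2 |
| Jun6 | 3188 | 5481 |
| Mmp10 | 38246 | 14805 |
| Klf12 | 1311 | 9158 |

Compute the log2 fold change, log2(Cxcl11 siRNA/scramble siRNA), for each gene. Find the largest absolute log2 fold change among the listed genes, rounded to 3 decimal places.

log2(6.669/30.48) = -2.192  (Fox12)
log2(5411/22439) = -2.052  (Cxcl7)
log2(317.6/63.64) = 2.319  (Cdk6)
log2(341.2/24.78) = 3.783  (Cxcl5)
log2(5481/3188) = 0.782  (Jun6)
log2(14805/38246) = -1.369  (Mmp10)
log2(9158/1311) = 2.804  (Klf12)
The largest magnitude belongs to Cxcl5.

3.783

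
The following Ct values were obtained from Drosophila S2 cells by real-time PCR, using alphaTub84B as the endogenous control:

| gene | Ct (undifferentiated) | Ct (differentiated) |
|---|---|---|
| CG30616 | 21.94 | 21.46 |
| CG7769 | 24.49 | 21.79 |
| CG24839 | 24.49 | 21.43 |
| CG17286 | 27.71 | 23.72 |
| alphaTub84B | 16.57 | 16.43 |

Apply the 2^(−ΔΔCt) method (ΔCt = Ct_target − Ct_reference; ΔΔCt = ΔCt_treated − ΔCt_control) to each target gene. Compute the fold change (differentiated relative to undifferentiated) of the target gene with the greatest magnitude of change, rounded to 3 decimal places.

14.420

CG30616: ΔΔCt = (21.46−16.43) − (21.94−16.57) = 5.03 − 5.37 = -0.34; fold change = 2^0.34 = 1.266
CG7769: ΔΔCt = (21.79−16.43) − (24.49−16.57) = 5.36 − 7.92 = -2.56; fold change = 2^2.56 = 5.897
CG24839: ΔΔCt = (21.43−16.43) − (24.49−16.57) = 5.00 − 7.92 = -2.92; fold change = 2^2.92 = 7.568
CG17286: ΔΔCt = (23.72−16.43) − (27.71−16.57) = 7.29 − 11.14 = -3.85; fold change = 2^3.85 = 14.420
CG17286 has the largest |ΔΔCt| = 3.85.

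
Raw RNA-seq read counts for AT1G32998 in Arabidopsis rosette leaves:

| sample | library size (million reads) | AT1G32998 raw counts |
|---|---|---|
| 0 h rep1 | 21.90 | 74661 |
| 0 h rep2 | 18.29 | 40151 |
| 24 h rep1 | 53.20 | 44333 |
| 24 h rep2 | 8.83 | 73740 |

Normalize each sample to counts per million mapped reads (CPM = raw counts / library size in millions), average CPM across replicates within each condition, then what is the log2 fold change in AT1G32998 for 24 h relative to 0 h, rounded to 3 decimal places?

CPM(0 h rep1) = 74661 / 21.90 = 3409.1781
CPM(0 h rep2) = 40151 / 18.29 = 2195.2433
CPM(24 h rep1) = 44333 / 53.20 = 833.3271
CPM(24 h rep2) = 73740 / 8.83 = 8351.0759
mean CPM(0 h) = 2802.2107; mean CPM(24 h) = 4592.2015
Fold change = 4592.2015 / 2802.2107 = 1.63878
log2(1.63878) = 0.7126

0.713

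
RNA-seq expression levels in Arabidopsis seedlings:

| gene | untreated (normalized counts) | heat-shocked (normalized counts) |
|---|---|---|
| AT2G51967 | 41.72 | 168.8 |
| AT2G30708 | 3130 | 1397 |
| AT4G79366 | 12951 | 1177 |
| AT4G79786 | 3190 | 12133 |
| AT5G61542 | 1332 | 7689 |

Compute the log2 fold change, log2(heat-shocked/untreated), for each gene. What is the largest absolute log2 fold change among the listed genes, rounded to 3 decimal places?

3.460

log2(168.8/41.72) = 2.017  (AT2G51967)
log2(1397/3130) = -1.164  (AT2G30708)
log2(1177/12951) = -3.460  (AT4G79366)
log2(12133/3190) = 1.927  (AT4G79786)
log2(7689/1332) = 2.529  (AT5G61542)
The largest magnitude belongs to AT4G79366.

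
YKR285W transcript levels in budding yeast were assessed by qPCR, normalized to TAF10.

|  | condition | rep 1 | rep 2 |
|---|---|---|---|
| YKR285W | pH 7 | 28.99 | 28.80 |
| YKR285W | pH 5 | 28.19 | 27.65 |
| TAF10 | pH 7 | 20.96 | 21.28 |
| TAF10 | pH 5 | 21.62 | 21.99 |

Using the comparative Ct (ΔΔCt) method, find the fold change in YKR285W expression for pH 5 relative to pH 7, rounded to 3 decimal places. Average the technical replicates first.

Mean Ct: YKR285W pH 7 28.895; YKR285W pH 5 27.920; TAF10 pH 7 21.120; TAF10 pH 5 21.805
ΔCt(pH 7) = 28.895 − 21.120 = 7.775
ΔCt(pH 5) = 27.920 − 21.805 = 6.115
ΔΔCt = 6.115 − 7.775 = -1.660
Fold change = 2^(−(-1.660)) = 2^1.660 = 3.1602

3.160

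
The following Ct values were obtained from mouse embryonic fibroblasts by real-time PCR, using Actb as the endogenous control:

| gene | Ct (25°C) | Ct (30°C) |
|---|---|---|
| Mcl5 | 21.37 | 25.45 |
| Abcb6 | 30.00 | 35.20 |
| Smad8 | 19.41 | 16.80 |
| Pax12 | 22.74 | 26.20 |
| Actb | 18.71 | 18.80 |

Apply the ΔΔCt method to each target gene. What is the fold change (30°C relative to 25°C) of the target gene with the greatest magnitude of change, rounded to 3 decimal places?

0.029

Mcl5: ΔΔCt = (25.45−18.80) − (21.37−18.71) = 6.65 − 2.66 = 3.99; fold change = 2^-3.99 = 0.063
Abcb6: ΔΔCt = (35.20−18.80) − (30.00−18.71) = 16.40 − 11.29 = 5.11; fold change = 2^-5.11 = 0.029
Smad8: ΔΔCt = (16.80−18.80) − (19.41−18.71) = -2.00 − 0.70 = -2.70; fold change = 2^2.70 = 6.498
Pax12: ΔΔCt = (26.20−18.80) − (22.74−18.71) = 7.40 − 4.03 = 3.37; fold change = 2^-3.37 = 0.097
Abcb6 has the largest |ΔΔCt| = 5.11.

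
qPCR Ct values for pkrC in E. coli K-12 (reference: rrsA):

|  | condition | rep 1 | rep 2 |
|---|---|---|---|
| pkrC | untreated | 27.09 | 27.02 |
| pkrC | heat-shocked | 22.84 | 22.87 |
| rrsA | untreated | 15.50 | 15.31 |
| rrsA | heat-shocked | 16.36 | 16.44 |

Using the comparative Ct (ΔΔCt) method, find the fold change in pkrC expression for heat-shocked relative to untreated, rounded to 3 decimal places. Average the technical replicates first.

Mean Ct: pkrC untreated 27.055; pkrC heat-shocked 22.855; rrsA untreated 15.405; rrsA heat-shocked 16.400
ΔCt(untreated) = 27.055 − 15.405 = 11.650
ΔCt(heat-shocked) = 22.855 − 16.400 = 6.455
ΔΔCt = 6.455 − 11.650 = -5.195
Fold change = 2^(−(-5.195)) = 2^5.195 = 36.6312

36.631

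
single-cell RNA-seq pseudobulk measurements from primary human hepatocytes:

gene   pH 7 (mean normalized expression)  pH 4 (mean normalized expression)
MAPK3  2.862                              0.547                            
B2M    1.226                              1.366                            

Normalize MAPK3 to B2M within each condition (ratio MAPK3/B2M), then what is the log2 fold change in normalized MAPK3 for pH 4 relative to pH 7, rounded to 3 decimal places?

MAPK3/B2M (pH 7) = 2.862 / 1.226 = 2.3344
MAPK3/B2M (pH 4) = 0.547 / 1.366 = 0.40044
Fold change = 0.40044 / 2.3344 = 0.1715
log2(0.1715) = -2.5434

-2.543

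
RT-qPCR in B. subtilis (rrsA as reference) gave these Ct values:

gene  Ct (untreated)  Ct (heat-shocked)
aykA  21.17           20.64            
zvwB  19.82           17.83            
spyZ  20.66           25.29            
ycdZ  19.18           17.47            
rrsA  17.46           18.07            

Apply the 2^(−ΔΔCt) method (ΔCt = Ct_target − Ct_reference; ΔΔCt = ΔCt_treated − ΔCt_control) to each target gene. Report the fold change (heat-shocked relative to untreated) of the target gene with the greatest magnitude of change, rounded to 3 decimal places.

aykA: ΔΔCt = (20.64−18.07) − (21.17−17.46) = 2.57 − 3.71 = -1.14; fold change = 2^1.14 = 2.204
zvwB: ΔΔCt = (17.83−18.07) − (19.82−17.46) = -0.24 − 2.36 = -2.60; fold change = 2^2.60 = 6.063
spyZ: ΔΔCt = (25.29−18.07) − (20.66−17.46) = 7.22 − 3.20 = 4.02; fold change = 2^-4.02 = 0.062
ycdZ: ΔΔCt = (17.47−18.07) − (19.18−17.46) = -0.60 − 1.72 = -2.32; fold change = 2^2.32 = 4.993
spyZ has the largest |ΔΔCt| = 4.02.

0.062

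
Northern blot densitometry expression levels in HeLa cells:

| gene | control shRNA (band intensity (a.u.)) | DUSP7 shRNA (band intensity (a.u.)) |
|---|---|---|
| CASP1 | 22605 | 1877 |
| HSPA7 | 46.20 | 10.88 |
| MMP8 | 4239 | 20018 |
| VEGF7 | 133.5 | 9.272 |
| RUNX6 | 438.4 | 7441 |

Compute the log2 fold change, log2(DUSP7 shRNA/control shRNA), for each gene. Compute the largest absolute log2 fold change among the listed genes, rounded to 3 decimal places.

log2(1877/22605) = -3.590  (CASP1)
log2(10.88/46.20) = -2.086  (HSPA7)
log2(20018/4239) = 2.240  (MMP8)
log2(9.272/133.5) = -3.848  (VEGF7)
log2(7441/438.4) = 4.085  (RUNX6)
The largest magnitude belongs to RUNX6.

4.085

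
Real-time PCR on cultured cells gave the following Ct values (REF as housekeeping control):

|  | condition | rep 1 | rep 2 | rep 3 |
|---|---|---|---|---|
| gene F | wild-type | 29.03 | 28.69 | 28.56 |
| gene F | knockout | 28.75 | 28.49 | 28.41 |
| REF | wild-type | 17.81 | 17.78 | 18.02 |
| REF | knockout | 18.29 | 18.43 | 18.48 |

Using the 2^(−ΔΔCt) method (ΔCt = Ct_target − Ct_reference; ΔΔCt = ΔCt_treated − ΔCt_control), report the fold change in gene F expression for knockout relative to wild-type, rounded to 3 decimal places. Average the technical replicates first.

Mean Ct: gene F wild-type 28.760; gene F knockout 28.550; REF wild-type 17.870; REF knockout 18.400
ΔCt(wild-type) = 28.760 − 17.870 = 10.890
ΔCt(knockout) = 28.550 − 18.400 = 10.150
ΔΔCt = 10.150 − 10.890 = -0.740
Fold change = 2^(−(-0.740)) = 2^0.740 = 1.6702

1.670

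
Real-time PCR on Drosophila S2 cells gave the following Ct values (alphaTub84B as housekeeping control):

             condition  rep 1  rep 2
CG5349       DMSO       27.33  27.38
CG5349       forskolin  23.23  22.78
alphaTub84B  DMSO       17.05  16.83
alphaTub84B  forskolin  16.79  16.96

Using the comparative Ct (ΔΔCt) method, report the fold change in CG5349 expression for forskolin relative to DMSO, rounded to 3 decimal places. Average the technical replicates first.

19.495

Mean Ct: CG5349 DMSO 27.355; CG5349 forskolin 23.005; alphaTub84B DMSO 16.940; alphaTub84B forskolin 16.875
ΔCt(DMSO) = 27.355 − 16.940 = 10.415
ΔCt(forskolin) = 23.005 − 16.875 = 6.130
ΔΔCt = 6.130 − 10.415 = -4.285
Fold change = 2^(−(-4.285)) = 2^4.285 = 19.4946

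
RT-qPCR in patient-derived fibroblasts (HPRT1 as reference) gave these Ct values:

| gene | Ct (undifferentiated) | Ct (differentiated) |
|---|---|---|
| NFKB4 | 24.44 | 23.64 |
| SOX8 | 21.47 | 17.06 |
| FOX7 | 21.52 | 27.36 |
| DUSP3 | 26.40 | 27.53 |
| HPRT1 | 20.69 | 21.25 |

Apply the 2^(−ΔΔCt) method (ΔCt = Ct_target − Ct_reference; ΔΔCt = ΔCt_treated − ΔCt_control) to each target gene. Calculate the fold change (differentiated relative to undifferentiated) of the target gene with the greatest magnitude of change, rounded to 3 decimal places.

NFKB4: ΔΔCt = (23.64−21.25) − (24.44−20.69) = 2.39 − 3.75 = -1.36; fold change = 2^1.36 = 2.567
SOX8: ΔΔCt = (17.06−21.25) − (21.47−20.69) = -4.19 − 0.78 = -4.97; fold change = 2^4.97 = 31.341
FOX7: ΔΔCt = (27.36−21.25) − (21.52−20.69) = 6.11 − 0.83 = 5.28; fold change = 2^-5.28 = 0.026
DUSP3: ΔΔCt = (27.53−21.25) − (26.40−20.69) = 6.28 − 5.71 = 0.57; fold change = 2^-0.57 = 0.674
FOX7 has the largest |ΔΔCt| = 5.28.

0.026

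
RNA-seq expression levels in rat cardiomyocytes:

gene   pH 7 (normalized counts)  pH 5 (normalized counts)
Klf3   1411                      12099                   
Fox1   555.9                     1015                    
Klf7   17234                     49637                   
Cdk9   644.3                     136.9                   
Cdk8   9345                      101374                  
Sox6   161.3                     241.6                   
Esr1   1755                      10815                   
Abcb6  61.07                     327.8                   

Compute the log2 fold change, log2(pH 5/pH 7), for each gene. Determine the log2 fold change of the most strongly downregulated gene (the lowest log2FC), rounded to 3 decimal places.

log2(12099/1411) = 3.100  (Klf3)
log2(1015/555.9) = 0.869  (Fox1)
log2(49637/17234) = 1.526  (Klf7)
log2(136.9/644.3) = -2.235  (Cdk9)
log2(101374/9345) = 3.439  (Cdk8)
log2(241.6/161.3) = 0.583  (Sox6)
log2(10815/1755) = 2.623  (Esr1)
log2(327.8/61.07) = 2.424  (Abcb6)
Cdk9 is most strongly downregulated.

-2.235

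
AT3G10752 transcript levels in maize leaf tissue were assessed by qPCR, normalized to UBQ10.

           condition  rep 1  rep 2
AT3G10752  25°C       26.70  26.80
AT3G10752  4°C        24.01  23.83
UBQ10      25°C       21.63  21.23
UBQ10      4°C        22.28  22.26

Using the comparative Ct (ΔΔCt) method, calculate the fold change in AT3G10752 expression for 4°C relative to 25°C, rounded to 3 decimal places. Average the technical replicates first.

Mean Ct: AT3G10752 25°C 26.750; AT3G10752 4°C 23.920; UBQ10 25°C 21.430; UBQ10 4°C 22.270
ΔCt(25°C) = 26.750 − 21.430 = 5.320
ΔCt(4°C) = 23.920 − 22.270 = 1.650
ΔΔCt = 1.650 − 5.320 = -3.670
Fold change = 2^(−(-3.670)) = 2^3.670 = 12.7286

12.729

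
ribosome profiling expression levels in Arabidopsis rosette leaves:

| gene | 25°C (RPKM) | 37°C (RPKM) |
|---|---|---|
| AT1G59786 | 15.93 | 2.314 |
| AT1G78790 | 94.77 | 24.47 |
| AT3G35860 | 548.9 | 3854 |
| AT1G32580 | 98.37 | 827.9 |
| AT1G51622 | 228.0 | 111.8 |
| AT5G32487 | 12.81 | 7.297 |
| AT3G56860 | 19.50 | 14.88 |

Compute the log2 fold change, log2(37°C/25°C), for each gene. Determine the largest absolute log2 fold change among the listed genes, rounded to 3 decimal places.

3.073

log2(2.314/15.93) = -2.783  (AT1G59786)
log2(24.47/94.77) = -1.953  (AT1G78790)
log2(3854/548.9) = 2.812  (AT3G35860)
log2(827.9/98.37) = 3.073  (AT1G32580)
log2(111.8/228.0) = -1.028  (AT1G51622)
log2(7.297/12.81) = -0.812  (AT5G32487)
log2(14.88/19.50) = -0.390  (AT3G56860)
The largest magnitude belongs to AT1G32580.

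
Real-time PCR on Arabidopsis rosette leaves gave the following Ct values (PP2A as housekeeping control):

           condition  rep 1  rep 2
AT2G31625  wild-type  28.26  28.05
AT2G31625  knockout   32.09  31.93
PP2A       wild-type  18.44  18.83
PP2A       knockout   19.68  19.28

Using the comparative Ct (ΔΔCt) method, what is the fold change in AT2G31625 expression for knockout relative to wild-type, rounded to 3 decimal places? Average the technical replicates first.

0.124

Mean Ct: AT2G31625 wild-type 28.155; AT2G31625 knockout 32.010; PP2A wild-type 18.635; PP2A knockout 19.480
ΔCt(wild-type) = 28.155 − 18.635 = 9.520
ΔCt(knockout) = 32.010 − 19.480 = 12.530
ΔΔCt = 12.530 − 9.520 = 3.010
Fold change = 2^(−3.010) = 0.1241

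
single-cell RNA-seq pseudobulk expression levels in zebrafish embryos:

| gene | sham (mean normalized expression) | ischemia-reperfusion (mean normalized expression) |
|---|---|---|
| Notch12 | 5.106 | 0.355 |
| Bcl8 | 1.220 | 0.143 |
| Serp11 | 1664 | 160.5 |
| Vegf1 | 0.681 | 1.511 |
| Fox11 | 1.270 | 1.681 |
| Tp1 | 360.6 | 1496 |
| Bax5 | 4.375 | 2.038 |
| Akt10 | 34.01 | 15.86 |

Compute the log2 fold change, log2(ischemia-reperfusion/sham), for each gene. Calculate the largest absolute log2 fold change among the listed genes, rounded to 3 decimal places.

log2(0.355/5.106) = -3.846  (Notch12)
log2(0.143/1.220) = -3.093  (Bcl8)
log2(160.5/1664) = -3.374  (Serp11)
log2(1.511/0.681) = 1.150  (Vegf1)
log2(1.681/1.270) = 0.404  (Fox11)
log2(1496/360.6) = 2.053  (Tp1)
log2(2.038/4.375) = -1.102  (Bax5)
log2(15.86/34.01) = -1.101  (Akt10)
The largest magnitude belongs to Notch12.

3.846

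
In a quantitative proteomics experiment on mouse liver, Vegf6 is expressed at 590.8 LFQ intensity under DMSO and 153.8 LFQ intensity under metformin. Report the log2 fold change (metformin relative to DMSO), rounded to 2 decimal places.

Fold change = 153.8 / 590.8 = 0.2603
log2(0.2603) = -1.942

-1.94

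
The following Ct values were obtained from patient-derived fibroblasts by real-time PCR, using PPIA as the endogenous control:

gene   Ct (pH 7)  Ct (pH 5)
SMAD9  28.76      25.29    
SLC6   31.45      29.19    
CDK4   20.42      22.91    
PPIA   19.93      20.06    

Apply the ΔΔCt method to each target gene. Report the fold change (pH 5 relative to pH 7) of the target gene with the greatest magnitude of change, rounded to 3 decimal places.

SMAD9: ΔΔCt = (25.29−20.06) − (28.76−19.93) = 5.23 − 8.83 = -3.60; fold change = 2^3.60 = 12.126
SLC6: ΔΔCt = (29.19−20.06) − (31.45−19.93) = 9.13 − 11.52 = -2.39; fold change = 2^2.39 = 5.242
CDK4: ΔΔCt = (22.91−20.06) − (20.42−19.93) = 2.85 − 0.49 = 2.36; fold change = 2^-2.36 = 0.195
SMAD9 has the largest |ΔΔCt| = 3.60.

12.126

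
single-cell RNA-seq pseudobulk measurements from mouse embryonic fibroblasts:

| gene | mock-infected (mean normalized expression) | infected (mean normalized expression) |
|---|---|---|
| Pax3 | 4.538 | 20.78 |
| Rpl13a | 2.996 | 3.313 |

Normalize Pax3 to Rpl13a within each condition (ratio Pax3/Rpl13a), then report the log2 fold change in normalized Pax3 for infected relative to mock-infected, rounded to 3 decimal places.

Pax3/Rpl13a (mock-infected) = 4.538 / 2.996 = 1.5147
Pax3/Rpl13a (infected) = 20.78 / 3.313 = 6.2723
Fold change = 6.2723 / 1.5147 = 4.1410
log2(4.1410) = 2.0500

2.050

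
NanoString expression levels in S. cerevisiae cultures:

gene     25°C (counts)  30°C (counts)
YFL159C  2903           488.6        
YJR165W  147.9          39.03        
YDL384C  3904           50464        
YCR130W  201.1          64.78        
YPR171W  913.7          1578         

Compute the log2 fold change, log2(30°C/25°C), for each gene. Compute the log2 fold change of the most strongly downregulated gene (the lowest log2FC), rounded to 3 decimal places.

-2.571

log2(488.6/2903) = -2.571  (YFL159C)
log2(39.03/147.9) = -1.922  (YJR165W)
log2(50464/3904) = 3.692  (YDL384C)
log2(64.78/201.1) = -1.634  (YCR130W)
log2(1578/913.7) = 0.788  (YPR171W)
YFL159C is most strongly downregulated.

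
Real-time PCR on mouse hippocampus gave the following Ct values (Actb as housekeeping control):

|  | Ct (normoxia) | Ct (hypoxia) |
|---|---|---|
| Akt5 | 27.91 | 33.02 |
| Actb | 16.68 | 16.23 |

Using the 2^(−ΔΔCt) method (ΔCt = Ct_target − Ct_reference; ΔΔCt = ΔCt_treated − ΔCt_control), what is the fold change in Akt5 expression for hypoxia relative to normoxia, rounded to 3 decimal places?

0.021

ΔCt(normoxia) = 27.910 − 16.680 = 11.230
ΔCt(hypoxia) = 33.020 − 16.230 = 16.790
ΔΔCt = 16.790 − 11.230 = 5.560
Fold change = 2^(−5.560) = 0.0212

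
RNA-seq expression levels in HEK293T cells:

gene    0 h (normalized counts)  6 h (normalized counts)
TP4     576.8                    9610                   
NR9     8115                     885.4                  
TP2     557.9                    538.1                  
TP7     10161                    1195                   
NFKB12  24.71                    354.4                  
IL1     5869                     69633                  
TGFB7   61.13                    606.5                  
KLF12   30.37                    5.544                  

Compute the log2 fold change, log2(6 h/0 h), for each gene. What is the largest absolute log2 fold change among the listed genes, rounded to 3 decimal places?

4.058

log2(9610/576.8) = 4.058  (TP4)
log2(885.4/8115) = -3.196  (NR9)
log2(538.1/557.9) = -0.052  (TP2)
log2(1195/10161) = -3.088  (TP7)
log2(354.4/24.71) = 3.842  (NFKB12)
log2(69633/5869) = 3.569  (IL1)
log2(606.5/61.13) = 3.311  (TGFB7)
log2(5.544/30.37) = -2.454  (KLF12)
The largest magnitude belongs to TP4.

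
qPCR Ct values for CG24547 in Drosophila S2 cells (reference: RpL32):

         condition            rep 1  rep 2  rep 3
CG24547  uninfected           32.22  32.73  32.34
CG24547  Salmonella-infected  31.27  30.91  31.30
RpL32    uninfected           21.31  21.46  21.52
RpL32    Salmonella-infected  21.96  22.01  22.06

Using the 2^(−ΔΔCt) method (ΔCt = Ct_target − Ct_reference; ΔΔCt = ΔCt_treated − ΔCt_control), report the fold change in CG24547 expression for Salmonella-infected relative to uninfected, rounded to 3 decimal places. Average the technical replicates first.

3.605

Mean Ct: CG24547 uninfected 32.430; CG24547 Salmonella-infected 31.160; RpL32 uninfected 21.430; RpL32 Salmonella-infected 22.010
ΔCt(uninfected) = 32.430 − 21.430 = 11.000
ΔCt(Salmonella-infected) = 31.160 − 22.010 = 9.150
ΔΔCt = 9.150 − 11.000 = -1.850
Fold change = 2^(−(-1.850)) = 2^1.850 = 3.6050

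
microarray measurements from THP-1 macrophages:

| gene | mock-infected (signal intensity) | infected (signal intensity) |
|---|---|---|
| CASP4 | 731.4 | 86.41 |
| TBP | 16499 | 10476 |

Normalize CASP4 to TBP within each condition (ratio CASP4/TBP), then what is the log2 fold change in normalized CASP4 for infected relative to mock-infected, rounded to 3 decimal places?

CASP4/TBP (mock-infected) = 731.4 / 16499 = 0.04433
CASP4/TBP (infected) = 86.41 / 10476 = 0.0082484
Fold change = 0.0082484 / 0.04433 = 0.1861
log2(0.1861) = -2.4261

-2.426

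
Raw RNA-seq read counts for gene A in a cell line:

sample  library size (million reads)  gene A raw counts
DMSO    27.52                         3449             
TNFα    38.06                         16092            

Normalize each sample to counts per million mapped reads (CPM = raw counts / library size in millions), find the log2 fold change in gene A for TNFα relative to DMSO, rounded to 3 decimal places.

CPM(DMSO) = 3449 / 27.52 = 125.3270
CPM(TNFα) = 16092 / 38.06 = 422.8061
Fold change = 422.8061 / 125.3270 = 3.37362
log2(3.37362) = 1.7543

1.754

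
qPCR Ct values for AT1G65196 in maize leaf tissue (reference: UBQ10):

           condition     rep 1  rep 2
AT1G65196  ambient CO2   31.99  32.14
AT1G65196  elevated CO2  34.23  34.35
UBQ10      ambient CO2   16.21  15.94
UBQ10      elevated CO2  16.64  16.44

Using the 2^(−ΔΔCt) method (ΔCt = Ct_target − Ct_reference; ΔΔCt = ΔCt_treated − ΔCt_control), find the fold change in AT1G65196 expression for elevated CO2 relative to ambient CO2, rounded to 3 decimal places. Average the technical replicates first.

0.295

Mean Ct: AT1G65196 ambient CO2 32.065; AT1G65196 elevated CO2 34.290; UBQ10 ambient CO2 16.075; UBQ10 elevated CO2 16.540
ΔCt(ambient CO2) = 32.065 − 16.075 = 15.990
ΔCt(elevated CO2) = 34.290 − 16.540 = 17.750
ΔΔCt = 17.750 − 15.990 = 1.760
Fold change = 2^(−1.760) = 0.2952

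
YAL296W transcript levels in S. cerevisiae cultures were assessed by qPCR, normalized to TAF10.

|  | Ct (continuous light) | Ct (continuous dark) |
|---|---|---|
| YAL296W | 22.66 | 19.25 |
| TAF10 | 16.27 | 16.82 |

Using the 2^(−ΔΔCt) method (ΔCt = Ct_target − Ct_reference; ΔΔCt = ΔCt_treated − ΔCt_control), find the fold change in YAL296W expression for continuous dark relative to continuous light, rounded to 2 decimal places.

ΔCt(continuous light) = 22.660 − 16.270 = 6.390
ΔCt(continuous dark) = 19.250 − 16.820 = 2.430
ΔΔCt = 2.430 − 6.390 = -3.960
Fold change = 2^(−(-3.960)) = 2^3.960 = 15.562

15.56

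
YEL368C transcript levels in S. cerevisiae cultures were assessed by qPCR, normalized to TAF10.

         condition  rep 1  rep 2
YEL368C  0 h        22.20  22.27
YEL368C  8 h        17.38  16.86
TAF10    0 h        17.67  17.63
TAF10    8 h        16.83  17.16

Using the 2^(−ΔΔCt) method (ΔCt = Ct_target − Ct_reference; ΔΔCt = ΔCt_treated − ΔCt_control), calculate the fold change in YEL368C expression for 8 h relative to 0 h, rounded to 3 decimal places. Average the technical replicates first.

22.009

Mean Ct: YEL368C 0 h 22.235; YEL368C 8 h 17.120; TAF10 0 h 17.650; TAF10 8 h 16.995
ΔCt(0 h) = 22.235 − 17.650 = 4.585
ΔCt(8 h) = 17.120 − 16.995 = 0.125
ΔΔCt = 0.125 − 4.585 = -4.460
Fold change = 2^(−(-4.460)) = 2^4.460 = 22.0087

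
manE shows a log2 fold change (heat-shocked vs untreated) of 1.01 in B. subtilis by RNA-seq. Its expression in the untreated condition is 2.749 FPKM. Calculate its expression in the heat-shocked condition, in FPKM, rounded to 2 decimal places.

Fold change = 2^(1.01) = 2.0139
heat-shocked expression = 2.749 × 2.0139 = 5.54

5.54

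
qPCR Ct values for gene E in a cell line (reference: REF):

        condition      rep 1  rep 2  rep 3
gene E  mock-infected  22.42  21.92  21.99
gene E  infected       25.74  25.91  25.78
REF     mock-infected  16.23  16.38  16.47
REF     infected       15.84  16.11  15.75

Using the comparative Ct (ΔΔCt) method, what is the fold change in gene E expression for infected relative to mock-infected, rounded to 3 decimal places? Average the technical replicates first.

0.056

Mean Ct: gene E mock-infected 22.110; gene E infected 25.810; REF mock-infected 16.360; REF infected 15.900
ΔCt(mock-infected) = 22.110 − 16.360 = 5.750
ΔCt(infected) = 25.810 − 15.900 = 9.910
ΔΔCt = 9.910 − 5.750 = 4.160
Fold change = 2^(−4.160) = 0.0559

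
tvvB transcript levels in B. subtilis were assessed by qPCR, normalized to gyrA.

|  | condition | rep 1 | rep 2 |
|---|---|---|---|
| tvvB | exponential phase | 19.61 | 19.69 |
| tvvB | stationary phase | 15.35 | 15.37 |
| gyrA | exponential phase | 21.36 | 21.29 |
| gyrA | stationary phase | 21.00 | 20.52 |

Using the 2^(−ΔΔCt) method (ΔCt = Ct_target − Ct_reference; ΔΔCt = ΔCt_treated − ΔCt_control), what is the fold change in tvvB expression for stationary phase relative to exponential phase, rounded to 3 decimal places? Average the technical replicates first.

13.223

Mean Ct: tvvB exponential phase 19.650; tvvB stationary phase 15.360; gyrA exponential phase 21.325; gyrA stationary phase 20.760
ΔCt(exponential phase) = 19.650 − 21.325 = -1.675
ΔCt(stationary phase) = 15.360 − 20.760 = -5.400
ΔΔCt = -5.400 − (-1.675) = -3.725
Fold change = 2^(−(-3.725)) = 2^3.725 = 13.2232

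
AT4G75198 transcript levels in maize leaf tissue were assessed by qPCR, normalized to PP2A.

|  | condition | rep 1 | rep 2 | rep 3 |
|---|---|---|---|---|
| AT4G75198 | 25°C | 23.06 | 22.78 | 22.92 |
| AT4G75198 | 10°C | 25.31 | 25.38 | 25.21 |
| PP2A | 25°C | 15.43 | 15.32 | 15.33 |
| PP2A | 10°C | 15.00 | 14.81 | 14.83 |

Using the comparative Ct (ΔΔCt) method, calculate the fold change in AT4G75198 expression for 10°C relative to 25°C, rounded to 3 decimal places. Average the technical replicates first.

0.138

Mean Ct: AT4G75198 25°C 22.920; AT4G75198 10°C 25.300; PP2A 25°C 15.360; PP2A 10°C 14.880
ΔCt(25°C) = 22.920 − 15.360 = 7.560
ΔCt(10°C) = 25.300 − 14.880 = 10.420
ΔΔCt = 10.420 − 7.560 = 2.860
Fold change = 2^(−2.860) = 0.1377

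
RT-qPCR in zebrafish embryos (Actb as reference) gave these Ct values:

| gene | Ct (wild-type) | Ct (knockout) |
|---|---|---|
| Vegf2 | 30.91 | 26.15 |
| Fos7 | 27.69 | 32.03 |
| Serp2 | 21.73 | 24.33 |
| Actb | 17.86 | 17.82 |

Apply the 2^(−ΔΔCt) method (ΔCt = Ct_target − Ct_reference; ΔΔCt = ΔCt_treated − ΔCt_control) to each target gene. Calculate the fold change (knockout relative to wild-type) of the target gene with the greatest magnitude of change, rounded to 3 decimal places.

26.355

Vegf2: ΔΔCt = (26.15−17.82) − (30.91−17.86) = 8.33 − 13.05 = -4.72; fold change = 2^4.72 = 26.355
Fos7: ΔΔCt = (32.03−17.82) − (27.69−17.86) = 14.21 − 9.83 = 4.38; fold change = 2^-4.38 = 0.048
Serp2: ΔΔCt = (24.33−17.82) − (21.73−17.86) = 6.51 − 3.87 = 2.64; fold change = 2^-2.64 = 0.160
Vegf2 has the largest |ΔΔCt| = 4.72.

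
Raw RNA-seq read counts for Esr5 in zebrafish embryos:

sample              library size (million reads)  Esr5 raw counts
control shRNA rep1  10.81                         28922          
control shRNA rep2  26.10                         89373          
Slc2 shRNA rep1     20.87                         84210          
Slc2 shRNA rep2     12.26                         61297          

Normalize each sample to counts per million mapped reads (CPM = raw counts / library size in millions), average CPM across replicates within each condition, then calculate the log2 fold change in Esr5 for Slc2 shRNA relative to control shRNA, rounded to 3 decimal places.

CPM(control shRNA rep1) = 28922 / 10.81 = 2675.4857
CPM(control shRNA rep2) = 89373 / 26.10 = 3424.2529
CPM(Slc2 shRNA rep1) = 84210 / 20.87 = 4034.9784
CPM(Slc2 shRNA rep2) = 61297 / 12.26 = 4999.7553
mean CPM(control shRNA) = 3049.8693; mean CPM(Slc2 shRNA) = 4517.3669
Fold change = 4517.3669 / 3049.8693 = 1.48117
log2(1.48117) = 0.5667

0.567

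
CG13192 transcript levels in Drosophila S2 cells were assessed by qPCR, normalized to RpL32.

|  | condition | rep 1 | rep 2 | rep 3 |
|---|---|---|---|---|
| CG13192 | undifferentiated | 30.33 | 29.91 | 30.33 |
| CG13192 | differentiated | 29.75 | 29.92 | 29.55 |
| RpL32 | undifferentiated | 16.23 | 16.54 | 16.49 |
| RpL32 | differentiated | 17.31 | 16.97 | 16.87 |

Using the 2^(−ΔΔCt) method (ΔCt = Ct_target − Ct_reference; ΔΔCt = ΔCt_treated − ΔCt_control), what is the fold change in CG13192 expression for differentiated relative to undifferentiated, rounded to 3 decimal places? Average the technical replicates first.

2.114

Mean Ct: CG13192 undifferentiated 30.190; CG13192 differentiated 29.740; RpL32 undifferentiated 16.420; RpL32 differentiated 17.050
ΔCt(undifferentiated) = 30.190 − 16.420 = 13.770
ΔCt(differentiated) = 29.740 − 17.050 = 12.690
ΔΔCt = 12.690 − 13.770 = -1.080
Fold change = 2^(−(-1.080)) = 2^1.080 = 2.1140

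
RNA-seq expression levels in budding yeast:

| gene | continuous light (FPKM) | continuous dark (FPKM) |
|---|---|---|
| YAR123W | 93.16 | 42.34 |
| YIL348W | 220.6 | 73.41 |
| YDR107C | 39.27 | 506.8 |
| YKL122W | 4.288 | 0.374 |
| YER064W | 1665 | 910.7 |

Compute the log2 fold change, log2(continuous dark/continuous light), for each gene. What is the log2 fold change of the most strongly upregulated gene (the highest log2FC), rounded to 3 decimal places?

3.690

log2(42.34/93.16) = -1.138  (YAR123W)
log2(73.41/220.6) = -1.587  (YIL348W)
log2(506.8/39.27) = 3.690  (YDR107C)
log2(0.374/4.288) = -3.519  (YKL122W)
log2(910.7/1665) = -0.870  (YER064W)
YDR107C is most strongly upregulated.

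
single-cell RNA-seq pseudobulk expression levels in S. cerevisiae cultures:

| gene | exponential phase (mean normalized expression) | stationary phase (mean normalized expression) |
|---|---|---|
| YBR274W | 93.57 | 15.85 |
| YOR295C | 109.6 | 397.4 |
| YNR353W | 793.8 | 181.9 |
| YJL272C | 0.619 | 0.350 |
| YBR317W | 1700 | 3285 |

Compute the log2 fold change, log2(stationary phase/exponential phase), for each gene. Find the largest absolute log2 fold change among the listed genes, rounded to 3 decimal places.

2.562

log2(15.85/93.57) = -2.562  (YBR274W)
log2(397.4/109.6) = 1.858  (YOR295C)
log2(181.9/793.8) = -2.126  (YNR353W)
log2(0.350/0.619) = -0.823  (YJL272C)
log2(3285/1700) = 0.950  (YBR317W)
The largest magnitude belongs to YBR274W.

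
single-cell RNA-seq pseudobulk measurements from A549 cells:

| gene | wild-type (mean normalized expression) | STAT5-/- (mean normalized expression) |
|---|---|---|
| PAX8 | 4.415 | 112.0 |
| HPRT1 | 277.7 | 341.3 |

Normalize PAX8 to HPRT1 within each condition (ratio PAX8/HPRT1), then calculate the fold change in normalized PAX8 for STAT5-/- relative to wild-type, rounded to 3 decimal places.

20.641

PAX8/HPRT1 (wild-type) = 4.415 / 277.7 = 0.015898
PAX8/HPRT1 (STAT5-/-) = 112.0 / 341.3 = 0.32816
Fold change = 0.32816 / 0.015898 = 20.6408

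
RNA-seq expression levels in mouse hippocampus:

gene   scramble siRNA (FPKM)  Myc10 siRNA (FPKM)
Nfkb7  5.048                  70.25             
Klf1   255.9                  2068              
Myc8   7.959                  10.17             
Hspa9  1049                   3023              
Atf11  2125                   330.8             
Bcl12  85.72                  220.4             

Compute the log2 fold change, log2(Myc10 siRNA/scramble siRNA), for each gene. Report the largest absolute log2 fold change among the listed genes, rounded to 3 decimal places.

3.799

log2(70.25/5.048) = 3.799  (Nfkb7)
log2(2068/255.9) = 3.015  (Klf1)
log2(10.17/7.959) = 0.354  (Myc8)
log2(3023/1049) = 1.527  (Hspa9)
log2(330.8/2125) = -2.683  (Atf11)
log2(220.4/85.72) = 1.362  (Bcl12)
The largest magnitude belongs to Nfkb7.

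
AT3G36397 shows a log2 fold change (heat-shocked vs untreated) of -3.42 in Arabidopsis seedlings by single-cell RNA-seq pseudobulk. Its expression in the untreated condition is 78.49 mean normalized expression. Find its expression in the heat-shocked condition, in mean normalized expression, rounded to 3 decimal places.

7.333

Fold change = 2^(-3.42) = 0.0934
heat-shocked expression = 78.49 × 0.0934 = 7.333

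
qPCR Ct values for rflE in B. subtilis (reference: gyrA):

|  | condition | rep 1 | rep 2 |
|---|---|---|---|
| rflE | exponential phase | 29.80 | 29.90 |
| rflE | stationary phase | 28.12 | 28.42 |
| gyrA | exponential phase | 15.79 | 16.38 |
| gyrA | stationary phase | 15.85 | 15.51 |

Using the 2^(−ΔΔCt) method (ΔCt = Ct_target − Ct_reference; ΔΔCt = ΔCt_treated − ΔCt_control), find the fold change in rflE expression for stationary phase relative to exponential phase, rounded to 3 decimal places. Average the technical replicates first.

Mean Ct: rflE exponential phase 29.850; rflE stationary phase 28.270; gyrA exponential phase 16.085; gyrA stationary phase 15.680
ΔCt(exponential phase) = 29.850 − 16.085 = 13.765
ΔCt(stationary phase) = 28.270 − 15.680 = 12.590
ΔΔCt = 12.590 − 13.765 = -1.175
Fold change = 2^(−(-1.175)) = 2^1.175 = 2.2579

2.258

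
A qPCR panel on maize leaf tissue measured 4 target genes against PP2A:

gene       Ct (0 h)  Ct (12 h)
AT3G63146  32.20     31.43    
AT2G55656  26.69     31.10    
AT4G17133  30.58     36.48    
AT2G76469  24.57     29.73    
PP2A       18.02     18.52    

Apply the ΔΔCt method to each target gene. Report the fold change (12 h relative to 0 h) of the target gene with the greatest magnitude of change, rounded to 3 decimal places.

0.024

AT3G63146: ΔΔCt = (31.43−18.52) − (32.20−18.02) = 12.91 − 14.18 = -1.27; fold change = 2^1.27 = 2.412
AT2G55656: ΔΔCt = (31.10−18.52) − (26.69−18.02) = 12.58 − 8.67 = 3.91; fold change = 2^-3.91 = 0.067
AT4G17133: ΔΔCt = (36.48−18.52) − (30.58−18.02) = 17.96 − 12.56 = 5.40; fold change = 2^-5.40 = 0.024
AT2G76469: ΔΔCt = (29.73−18.52) − (24.57−18.02) = 11.21 − 6.55 = 4.66; fold change = 2^-4.66 = 0.040
AT4G17133 has the largest |ΔΔCt| = 5.40.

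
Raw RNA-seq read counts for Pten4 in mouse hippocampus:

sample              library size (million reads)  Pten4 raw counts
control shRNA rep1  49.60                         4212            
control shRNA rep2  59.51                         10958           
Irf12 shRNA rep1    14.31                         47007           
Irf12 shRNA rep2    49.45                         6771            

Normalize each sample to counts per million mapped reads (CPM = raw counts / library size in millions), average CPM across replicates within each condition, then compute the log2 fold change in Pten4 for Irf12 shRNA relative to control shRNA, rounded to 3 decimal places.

3.669

CPM(control shRNA rep1) = 4212 / 49.60 = 84.9194
CPM(control shRNA rep2) = 10958 / 59.51 = 184.1371
CPM(Irf12 shRNA rep1) = 47007 / 14.31 = 3284.9057
CPM(Irf12 shRNA rep2) = 6771 / 49.45 = 136.9262
mean CPM(control shRNA) = 134.5282; mean CPM(Irf12 shRNA) = 1710.9159
Fold change = 1710.9159 / 134.5282 = 12.71789
log2(12.71789) = 3.6688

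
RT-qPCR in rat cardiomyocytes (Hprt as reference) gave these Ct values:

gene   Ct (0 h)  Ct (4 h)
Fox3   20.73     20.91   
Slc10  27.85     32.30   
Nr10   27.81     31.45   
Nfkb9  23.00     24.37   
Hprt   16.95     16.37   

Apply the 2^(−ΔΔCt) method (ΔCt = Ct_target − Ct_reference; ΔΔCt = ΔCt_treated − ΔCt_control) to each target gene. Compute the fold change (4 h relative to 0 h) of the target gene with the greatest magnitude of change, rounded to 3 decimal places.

Fox3: ΔΔCt = (20.91−16.37) − (20.73−16.95) = 4.54 − 3.78 = 0.76; fold change = 2^-0.76 = 0.590
Slc10: ΔΔCt = (32.30−16.37) − (27.85−16.95) = 15.93 − 10.90 = 5.03; fold change = 2^-5.03 = 0.031
Nr10: ΔΔCt = (31.45−16.37) − (27.81−16.95) = 15.08 − 10.86 = 4.22; fold change = 2^-4.22 = 0.054
Nfkb9: ΔΔCt = (24.37−16.37) − (23.00−16.95) = 8.00 − 6.05 = 1.95; fold change = 2^-1.95 = 0.259
Slc10 has the largest |ΔΔCt| = 5.03.

0.031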